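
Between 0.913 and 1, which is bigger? 1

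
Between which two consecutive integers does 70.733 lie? 70 and 71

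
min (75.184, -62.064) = -62.064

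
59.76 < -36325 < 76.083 False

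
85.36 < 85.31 False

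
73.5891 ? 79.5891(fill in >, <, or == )<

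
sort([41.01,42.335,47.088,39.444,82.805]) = [39.444,41.01,42.335,47.088,82.805]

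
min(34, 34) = 34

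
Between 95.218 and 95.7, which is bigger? 95.7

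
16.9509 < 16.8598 False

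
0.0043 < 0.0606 True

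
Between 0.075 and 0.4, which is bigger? 0.4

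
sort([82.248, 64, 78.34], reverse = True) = [82.248, 78.34, 64]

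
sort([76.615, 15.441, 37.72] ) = [15.441, 37.72, 76.615]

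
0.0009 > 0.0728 False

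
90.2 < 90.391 True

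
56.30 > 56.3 False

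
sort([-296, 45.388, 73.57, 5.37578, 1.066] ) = [-296, 1.066, 5.37578, 45.388, 73.57]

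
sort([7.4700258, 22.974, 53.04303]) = [7.4700258, 22.974, 53.04303]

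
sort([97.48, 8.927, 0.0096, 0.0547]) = [0.0096, 0.0547, 8.927, 97.48]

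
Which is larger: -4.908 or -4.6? -4.6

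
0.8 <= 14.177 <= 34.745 True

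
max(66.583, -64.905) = 66.583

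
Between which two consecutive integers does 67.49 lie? 67 and 68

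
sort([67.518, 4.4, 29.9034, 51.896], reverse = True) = [67.518, 51.896, 29.9034, 4.4]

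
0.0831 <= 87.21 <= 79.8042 False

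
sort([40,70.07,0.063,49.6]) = [0.063,40,49.6,70.07]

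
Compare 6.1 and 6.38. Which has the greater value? 6.38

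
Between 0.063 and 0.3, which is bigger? 0.3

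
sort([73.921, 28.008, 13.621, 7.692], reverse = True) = [73.921, 28.008, 13.621, 7.692]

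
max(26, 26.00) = 26.00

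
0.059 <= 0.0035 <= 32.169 False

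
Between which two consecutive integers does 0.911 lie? 0 and 1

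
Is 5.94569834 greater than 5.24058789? Yes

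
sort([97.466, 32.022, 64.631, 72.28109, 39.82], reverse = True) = [97.466, 72.28109, 64.631, 39.82, 32.022]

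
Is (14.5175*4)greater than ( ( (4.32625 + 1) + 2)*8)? No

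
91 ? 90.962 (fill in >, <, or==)>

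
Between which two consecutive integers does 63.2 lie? 63 and 64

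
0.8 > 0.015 True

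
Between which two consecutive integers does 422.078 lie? 422 and 423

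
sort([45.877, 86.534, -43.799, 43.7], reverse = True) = [86.534, 45.877, 43.7, -43.799]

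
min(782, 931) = 782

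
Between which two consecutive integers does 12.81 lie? 12 and 13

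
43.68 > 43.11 True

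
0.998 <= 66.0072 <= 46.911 False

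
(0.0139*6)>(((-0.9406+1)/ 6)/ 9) True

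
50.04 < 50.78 True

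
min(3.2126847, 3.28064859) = 3.2126847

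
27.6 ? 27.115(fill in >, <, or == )>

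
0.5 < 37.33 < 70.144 True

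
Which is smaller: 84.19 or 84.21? 84.19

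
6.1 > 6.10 False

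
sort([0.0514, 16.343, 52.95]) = [0.0514, 16.343, 52.95]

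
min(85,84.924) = 84.924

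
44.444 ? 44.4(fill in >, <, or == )>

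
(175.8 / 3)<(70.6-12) False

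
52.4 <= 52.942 True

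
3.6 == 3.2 False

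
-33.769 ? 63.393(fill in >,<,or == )<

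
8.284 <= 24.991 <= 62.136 True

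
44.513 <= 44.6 True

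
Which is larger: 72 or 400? 400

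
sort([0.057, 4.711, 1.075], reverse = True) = [4.711, 1.075, 0.057]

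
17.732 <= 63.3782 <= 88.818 True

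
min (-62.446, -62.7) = -62.7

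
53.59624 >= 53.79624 False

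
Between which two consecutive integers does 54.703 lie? 54 and 55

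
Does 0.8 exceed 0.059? Yes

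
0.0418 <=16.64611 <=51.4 True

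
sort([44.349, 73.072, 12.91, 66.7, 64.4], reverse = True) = [73.072, 66.7, 64.4, 44.349, 12.91]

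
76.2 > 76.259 False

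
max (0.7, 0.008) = 0.7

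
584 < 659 True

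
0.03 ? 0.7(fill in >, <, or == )<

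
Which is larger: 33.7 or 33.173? 33.7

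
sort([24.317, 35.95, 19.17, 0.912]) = [0.912, 19.17, 24.317, 35.95]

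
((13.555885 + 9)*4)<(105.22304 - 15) False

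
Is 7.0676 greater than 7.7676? No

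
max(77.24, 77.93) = 77.93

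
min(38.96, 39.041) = 38.96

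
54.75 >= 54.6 True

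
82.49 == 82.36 False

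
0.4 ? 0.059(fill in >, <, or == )>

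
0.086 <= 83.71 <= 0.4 False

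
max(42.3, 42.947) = 42.947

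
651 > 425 True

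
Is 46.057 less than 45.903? No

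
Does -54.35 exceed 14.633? No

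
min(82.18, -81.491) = -81.491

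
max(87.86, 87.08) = 87.86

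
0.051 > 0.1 False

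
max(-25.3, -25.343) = -25.3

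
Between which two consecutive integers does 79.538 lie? 79 and 80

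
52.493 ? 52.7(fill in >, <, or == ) <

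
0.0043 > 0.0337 False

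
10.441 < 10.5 True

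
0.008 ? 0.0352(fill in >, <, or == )<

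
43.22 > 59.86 False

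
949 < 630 False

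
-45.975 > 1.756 False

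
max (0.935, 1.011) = 1.011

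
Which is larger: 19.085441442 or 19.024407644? 19.085441442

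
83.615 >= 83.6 True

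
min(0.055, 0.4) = 0.055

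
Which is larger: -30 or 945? 945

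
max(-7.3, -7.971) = -7.3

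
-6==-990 False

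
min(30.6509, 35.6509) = 30.6509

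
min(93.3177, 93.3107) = 93.3107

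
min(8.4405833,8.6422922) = 8.4405833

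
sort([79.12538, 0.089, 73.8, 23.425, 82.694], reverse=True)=[82.694, 79.12538, 73.8, 23.425, 0.089]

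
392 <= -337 False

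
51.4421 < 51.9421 True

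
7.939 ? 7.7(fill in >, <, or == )>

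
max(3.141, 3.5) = 3.5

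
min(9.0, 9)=9.0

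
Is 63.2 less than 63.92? Yes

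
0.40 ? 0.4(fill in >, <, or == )==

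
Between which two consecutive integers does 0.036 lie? 0 and 1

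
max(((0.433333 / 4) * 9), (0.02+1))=1.02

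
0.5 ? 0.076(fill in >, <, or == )>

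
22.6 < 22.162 False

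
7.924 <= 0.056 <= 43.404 False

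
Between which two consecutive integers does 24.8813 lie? 24 and 25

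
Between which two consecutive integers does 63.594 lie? 63 and 64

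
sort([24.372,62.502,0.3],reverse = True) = [62.502,24.372,0.3]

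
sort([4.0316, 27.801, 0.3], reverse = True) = [27.801, 4.0316, 0.3]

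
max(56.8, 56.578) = 56.8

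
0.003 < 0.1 True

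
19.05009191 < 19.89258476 True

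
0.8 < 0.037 False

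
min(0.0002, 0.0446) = 0.0002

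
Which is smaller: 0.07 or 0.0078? 0.0078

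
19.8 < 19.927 True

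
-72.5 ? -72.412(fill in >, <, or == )<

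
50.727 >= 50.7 True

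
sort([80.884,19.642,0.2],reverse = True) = [80.884,19.642,0.2]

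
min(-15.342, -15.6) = -15.6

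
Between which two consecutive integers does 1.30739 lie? 1 and 2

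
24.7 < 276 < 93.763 False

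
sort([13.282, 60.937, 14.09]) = [13.282, 14.09, 60.937]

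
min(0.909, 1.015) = 0.909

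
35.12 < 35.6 True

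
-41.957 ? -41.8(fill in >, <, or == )<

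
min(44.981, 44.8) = 44.8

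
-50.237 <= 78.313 True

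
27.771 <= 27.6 False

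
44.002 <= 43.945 False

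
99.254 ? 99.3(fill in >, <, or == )<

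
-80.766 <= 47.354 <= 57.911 True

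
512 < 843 True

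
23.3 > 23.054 True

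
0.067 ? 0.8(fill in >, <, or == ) <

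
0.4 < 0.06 False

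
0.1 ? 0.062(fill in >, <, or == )>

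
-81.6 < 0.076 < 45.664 True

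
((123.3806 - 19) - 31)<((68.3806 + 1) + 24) True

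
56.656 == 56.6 False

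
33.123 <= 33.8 True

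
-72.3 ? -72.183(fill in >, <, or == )<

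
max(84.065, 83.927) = 84.065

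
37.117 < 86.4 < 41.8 False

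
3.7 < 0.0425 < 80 False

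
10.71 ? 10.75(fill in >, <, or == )<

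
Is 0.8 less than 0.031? No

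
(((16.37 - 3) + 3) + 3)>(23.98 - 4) False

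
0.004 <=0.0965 True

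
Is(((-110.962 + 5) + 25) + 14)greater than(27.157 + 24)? No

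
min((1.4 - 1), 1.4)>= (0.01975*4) True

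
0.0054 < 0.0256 True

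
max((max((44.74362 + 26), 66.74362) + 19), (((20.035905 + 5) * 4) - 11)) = 89.74362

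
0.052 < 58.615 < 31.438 False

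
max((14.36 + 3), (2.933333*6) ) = 17.599998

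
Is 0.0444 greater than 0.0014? Yes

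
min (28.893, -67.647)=-67.647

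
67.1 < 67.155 True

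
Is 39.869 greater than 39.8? Yes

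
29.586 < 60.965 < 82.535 True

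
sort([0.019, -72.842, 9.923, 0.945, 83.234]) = [-72.842, 0.019, 0.945, 9.923, 83.234]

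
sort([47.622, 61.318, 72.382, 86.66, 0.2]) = [0.2, 47.622, 61.318, 72.382, 86.66]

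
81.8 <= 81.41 False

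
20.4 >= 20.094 True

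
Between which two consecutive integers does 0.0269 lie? 0 and 1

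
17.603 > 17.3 True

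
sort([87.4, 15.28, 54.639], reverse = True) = [87.4, 54.639, 15.28]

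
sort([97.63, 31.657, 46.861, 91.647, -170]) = [-170, 31.657, 46.861, 91.647, 97.63]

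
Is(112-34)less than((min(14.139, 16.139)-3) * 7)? No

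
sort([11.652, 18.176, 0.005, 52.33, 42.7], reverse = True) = [52.33, 42.7, 18.176, 11.652, 0.005]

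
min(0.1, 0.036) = 0.036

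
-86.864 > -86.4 False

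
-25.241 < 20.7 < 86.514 True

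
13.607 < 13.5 False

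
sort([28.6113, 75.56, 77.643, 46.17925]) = [28.6113, 46.17925, 75.56, 77.643]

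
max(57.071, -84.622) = 57.071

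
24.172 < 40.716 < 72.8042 True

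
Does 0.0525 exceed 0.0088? Yes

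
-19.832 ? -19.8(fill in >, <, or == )<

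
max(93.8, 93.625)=93.8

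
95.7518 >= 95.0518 True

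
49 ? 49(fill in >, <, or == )==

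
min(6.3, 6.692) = 6.3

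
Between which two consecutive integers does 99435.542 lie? 99435 and 99436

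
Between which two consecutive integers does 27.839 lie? 27 and 28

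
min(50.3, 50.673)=50.3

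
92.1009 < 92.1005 False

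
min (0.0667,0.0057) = 0.0057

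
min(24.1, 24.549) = 24.1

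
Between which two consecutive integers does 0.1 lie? 0 and 1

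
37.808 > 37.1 True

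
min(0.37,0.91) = 0.37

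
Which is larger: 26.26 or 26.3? 26.3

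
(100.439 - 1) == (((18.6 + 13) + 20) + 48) False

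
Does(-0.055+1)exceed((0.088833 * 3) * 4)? No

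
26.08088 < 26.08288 True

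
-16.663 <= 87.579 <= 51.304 False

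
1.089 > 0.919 True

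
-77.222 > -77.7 True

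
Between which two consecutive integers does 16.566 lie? 16 and 17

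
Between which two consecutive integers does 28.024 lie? 28 and 29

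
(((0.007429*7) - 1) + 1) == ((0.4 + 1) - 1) False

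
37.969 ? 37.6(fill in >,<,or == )>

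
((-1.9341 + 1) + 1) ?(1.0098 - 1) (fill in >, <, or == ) >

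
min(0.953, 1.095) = 0.953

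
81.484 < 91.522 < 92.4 True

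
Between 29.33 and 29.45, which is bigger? 29.45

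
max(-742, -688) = -688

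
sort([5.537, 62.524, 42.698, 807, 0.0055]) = [0.0055, 5.537, 42.698, 62.524, 807]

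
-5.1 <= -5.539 False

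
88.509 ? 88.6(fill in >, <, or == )<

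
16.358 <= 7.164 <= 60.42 False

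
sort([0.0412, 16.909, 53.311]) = [0.0412, 16.909, 53.311]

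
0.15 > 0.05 True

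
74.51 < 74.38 False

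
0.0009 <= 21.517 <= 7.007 False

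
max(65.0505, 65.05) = 65.0505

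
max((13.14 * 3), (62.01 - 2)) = 60.01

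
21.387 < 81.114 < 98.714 True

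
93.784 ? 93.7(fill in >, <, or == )>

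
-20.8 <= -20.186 True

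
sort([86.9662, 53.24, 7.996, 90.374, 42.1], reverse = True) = [90.374, 86.9662, 53.24, 42.1, 7.996]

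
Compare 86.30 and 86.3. They are equal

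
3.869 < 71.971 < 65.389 False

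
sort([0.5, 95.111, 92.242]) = [0.5, 92.242, 95.111]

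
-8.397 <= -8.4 False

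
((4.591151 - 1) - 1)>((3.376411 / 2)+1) False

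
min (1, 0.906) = 0.906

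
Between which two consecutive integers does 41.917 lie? 41 and 42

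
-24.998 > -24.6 False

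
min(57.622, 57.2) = 57.2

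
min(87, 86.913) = 86.913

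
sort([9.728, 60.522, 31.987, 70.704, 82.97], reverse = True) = [82.97, 70.704, 60.522, 31.987, 9.728]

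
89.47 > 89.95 False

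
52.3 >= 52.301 False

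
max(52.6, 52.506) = 52.6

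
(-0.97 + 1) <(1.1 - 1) True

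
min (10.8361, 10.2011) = 10.2011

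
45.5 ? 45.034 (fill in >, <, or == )>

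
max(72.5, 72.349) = 72.5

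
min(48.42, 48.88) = 48.42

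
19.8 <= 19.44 False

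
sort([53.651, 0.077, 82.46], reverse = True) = [82.46, 53.651, 0.077]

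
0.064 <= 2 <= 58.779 True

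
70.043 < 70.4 True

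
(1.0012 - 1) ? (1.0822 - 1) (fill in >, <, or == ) <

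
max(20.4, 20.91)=20.91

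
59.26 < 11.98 False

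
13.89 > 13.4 True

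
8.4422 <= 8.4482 True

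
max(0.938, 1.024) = 1.024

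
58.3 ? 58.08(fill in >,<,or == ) >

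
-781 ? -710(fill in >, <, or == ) <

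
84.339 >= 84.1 True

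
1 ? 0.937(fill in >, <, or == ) >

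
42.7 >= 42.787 False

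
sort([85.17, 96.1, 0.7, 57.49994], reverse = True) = [96.1, 85.17, 57.49994, 0.7]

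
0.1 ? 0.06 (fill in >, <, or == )>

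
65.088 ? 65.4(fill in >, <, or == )<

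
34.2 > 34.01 True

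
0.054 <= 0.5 True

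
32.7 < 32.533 False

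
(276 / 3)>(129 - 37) False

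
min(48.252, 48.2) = 48.2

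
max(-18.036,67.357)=67.357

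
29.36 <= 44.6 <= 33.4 False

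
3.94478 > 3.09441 True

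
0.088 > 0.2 False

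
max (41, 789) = 789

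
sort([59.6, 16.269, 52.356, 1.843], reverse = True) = [59.6, 52.356, 16.269, 1.843]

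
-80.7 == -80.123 False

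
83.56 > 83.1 True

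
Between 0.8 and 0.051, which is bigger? 0.8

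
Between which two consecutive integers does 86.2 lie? 86 and 87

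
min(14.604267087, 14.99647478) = 14.604267087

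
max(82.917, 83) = 83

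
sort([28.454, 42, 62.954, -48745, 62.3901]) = [-48745, 28.454, 42, 62.3901, 62.954]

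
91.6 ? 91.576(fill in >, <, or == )>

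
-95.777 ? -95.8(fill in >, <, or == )>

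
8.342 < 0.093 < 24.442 False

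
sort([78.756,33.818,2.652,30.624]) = [2.652,30.624,33.818,78.756]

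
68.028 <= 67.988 False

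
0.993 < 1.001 True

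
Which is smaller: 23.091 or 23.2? 23.091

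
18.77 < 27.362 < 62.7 True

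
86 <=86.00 True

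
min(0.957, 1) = 0.957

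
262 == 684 False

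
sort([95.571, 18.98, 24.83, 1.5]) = [1.5, 18.98, 24.83, 95.571]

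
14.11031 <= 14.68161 True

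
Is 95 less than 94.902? No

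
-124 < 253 True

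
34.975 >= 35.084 False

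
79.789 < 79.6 False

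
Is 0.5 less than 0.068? No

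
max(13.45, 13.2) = 13.45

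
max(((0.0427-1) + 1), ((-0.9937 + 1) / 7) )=0.0427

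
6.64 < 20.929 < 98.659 True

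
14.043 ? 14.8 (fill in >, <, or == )<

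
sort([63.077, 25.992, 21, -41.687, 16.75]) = [-41.687, 16.75, 21, 25.992, 63.077]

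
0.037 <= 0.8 True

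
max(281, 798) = 798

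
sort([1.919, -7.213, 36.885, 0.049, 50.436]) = [-7.213, 0.049, 1.919, 36.885, 50.436]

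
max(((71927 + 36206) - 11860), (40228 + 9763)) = 96273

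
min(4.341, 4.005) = 4.005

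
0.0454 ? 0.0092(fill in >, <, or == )>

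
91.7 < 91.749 True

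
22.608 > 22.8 False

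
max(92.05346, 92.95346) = 92.95346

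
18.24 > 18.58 False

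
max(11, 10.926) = 11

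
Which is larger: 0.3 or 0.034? 0.3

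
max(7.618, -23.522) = 7.618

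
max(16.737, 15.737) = 16.737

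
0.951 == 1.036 False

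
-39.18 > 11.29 False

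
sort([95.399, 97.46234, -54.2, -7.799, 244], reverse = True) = [244, 97.46234, 95.399, -7.799, -54.2]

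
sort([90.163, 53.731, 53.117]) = [53.117, 53.731, 90.163]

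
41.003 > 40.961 True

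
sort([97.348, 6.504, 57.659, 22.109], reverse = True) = [97.348, 57.659, 22.109, 6.504]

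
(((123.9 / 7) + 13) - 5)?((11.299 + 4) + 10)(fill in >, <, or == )>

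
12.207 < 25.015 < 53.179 True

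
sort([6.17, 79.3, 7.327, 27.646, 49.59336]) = [6.17, 7.327, 27.646, 49.59336, 79.3]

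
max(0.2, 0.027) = 0.2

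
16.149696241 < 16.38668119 True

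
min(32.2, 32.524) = 32.2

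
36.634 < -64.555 False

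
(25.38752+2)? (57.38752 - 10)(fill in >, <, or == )<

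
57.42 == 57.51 False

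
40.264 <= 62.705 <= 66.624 True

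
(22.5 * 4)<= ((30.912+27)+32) False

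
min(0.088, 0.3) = 0.088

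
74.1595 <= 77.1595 True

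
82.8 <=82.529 False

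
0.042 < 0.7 True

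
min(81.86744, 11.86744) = 11.86744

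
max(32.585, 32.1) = 32.585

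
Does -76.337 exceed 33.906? No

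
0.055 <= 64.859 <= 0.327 False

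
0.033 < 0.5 True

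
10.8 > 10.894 False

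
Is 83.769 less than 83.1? No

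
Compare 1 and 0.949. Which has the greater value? 1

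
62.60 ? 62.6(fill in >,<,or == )==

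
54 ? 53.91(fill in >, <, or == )>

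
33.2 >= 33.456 False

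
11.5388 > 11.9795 False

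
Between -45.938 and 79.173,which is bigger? 79.173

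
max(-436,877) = 877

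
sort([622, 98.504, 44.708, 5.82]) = [5.82, 44.708, 98.504, 622]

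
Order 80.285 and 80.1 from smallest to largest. 80.1, 80.285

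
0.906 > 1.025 False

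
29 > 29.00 False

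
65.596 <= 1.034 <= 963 False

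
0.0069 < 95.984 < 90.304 False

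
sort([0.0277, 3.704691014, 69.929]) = [0.0277, 3.704691014, 69.929]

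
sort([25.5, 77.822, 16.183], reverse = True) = [77.822, 25.5, 16.183]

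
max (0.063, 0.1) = 0.1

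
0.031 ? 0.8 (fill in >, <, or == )<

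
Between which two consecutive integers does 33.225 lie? 33 and 34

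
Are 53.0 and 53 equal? Yes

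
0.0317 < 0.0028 False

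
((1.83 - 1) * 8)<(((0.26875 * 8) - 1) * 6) True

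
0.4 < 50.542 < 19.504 False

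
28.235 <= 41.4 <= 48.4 True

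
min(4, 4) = 4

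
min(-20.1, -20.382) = -20.382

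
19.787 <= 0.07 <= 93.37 False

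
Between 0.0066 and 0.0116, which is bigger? 0.0116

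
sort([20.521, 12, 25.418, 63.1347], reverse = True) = [63.1347, 25.418, 20.521, 12]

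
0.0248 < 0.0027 False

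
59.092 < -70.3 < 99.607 False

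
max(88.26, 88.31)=88.31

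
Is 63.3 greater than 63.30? No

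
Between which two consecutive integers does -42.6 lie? -43 and -42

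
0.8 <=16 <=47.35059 True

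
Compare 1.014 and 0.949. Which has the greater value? 1.014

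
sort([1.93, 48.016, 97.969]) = [1.93, 48.016, 97.969]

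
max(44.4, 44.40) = 44.40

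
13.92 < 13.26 False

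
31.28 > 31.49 False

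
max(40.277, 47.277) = 47.277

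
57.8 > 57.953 False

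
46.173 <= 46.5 True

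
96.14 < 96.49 True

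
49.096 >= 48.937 True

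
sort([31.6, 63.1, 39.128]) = [31.6, 39.128, 63.1]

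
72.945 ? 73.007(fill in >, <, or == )<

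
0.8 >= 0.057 True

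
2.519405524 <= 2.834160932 True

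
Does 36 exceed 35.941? Yes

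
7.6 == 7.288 False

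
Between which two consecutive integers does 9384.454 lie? 9384 and 9385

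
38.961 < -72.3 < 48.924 False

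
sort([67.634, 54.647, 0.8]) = [0.8, 54.647, 67.634]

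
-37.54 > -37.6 True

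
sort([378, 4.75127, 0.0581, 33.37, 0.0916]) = [0.0581, 0.0916, 4.75127, 33.37, 378]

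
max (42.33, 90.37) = 90.37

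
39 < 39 False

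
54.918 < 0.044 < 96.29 False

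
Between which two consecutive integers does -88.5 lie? -89 and -88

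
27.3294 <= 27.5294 True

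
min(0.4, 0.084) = 0.084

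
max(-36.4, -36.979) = -36.4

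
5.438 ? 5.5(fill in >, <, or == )<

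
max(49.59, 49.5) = 49.59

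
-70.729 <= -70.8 False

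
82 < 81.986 False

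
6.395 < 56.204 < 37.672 False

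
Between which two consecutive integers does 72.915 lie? 72 and 73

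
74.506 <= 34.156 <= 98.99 False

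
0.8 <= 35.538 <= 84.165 True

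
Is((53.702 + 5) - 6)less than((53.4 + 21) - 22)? No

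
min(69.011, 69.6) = 69.011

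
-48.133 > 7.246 False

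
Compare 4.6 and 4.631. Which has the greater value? 4.631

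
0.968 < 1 True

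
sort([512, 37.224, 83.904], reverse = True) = [512, 83.904, 37.224]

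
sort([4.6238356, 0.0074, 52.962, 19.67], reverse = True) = [52.962, 19.67, 4.6238356, 0.0074]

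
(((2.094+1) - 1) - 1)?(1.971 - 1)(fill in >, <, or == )>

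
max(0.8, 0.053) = 0.8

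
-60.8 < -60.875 False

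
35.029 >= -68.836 True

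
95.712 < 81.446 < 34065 False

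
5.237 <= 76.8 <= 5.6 False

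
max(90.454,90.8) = 90.8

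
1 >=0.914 True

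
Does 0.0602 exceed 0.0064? Yes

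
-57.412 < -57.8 False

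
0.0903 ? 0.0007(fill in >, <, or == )>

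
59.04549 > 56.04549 True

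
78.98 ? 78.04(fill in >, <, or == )>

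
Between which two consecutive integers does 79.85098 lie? 79 and 80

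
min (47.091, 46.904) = 46.904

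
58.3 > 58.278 True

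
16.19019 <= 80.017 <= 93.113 True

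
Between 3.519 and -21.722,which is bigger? 3.519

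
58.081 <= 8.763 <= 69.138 False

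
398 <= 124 False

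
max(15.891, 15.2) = 15.891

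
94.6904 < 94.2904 False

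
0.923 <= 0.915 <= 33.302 False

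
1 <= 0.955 False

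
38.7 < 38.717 True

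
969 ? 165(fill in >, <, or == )>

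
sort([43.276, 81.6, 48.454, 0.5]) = [0.5, 43.276, 48.454, 81.6]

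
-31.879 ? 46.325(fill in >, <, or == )<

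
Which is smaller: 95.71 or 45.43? 45.43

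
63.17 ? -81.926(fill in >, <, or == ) >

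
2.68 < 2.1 False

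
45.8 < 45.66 False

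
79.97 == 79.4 False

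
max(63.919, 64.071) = 64.071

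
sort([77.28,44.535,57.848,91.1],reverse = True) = [91.1,77.28,57.848,44.535]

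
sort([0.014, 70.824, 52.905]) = [0.014, 52.905, 70.824]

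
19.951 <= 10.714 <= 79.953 False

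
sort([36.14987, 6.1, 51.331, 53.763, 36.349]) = [6.1, 36.14987, 36.349, 51.331, 53.763]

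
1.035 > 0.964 True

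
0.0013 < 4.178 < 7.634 True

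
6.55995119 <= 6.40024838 False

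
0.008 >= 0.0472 False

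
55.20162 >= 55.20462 False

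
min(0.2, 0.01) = 0.01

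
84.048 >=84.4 False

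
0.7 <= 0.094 False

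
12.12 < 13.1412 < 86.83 True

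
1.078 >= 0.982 True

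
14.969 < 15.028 True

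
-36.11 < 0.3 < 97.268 True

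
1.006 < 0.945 False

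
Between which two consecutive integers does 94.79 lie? 94 and 95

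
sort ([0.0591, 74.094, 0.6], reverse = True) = [74.094, 0.6, 0.0591]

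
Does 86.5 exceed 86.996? No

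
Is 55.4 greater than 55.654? No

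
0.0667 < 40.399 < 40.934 True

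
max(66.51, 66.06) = 66.51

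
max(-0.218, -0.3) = -0.218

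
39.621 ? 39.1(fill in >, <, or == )>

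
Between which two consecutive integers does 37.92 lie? 37 and 38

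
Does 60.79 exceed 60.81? No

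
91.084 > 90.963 True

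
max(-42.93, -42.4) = -42.4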